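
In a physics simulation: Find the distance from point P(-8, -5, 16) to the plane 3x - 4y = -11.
d = |3(-8) + (-4)(-5) + 0(16) - (-11)| / √(3² + (-4)² + 0²) = 7/√25 = 1.4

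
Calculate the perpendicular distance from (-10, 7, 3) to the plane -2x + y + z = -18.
d = |(-2)(-10) + 1(7) + 1(3) - (-18)| / √((-2)² + 1² + 1²) = 48/√6 = 19.6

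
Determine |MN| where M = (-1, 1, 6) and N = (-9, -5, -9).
d = √[(-8)² + (-6)² + (-15)²] = √325 = 18.03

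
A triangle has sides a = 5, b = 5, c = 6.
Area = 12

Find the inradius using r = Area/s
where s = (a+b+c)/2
s = (5+5+6)/2 = 8
r = Area/s = 12/8 = 1.5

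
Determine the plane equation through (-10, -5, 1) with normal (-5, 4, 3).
d = n·P = (-5)(-10) + (4)(-5) + (3)(1) = 33
Plane: -5x + 4y + 3z = 33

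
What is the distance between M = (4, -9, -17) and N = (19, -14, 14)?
d = √[(15)² + (-5)² + (31)²] = √1211 = 34.8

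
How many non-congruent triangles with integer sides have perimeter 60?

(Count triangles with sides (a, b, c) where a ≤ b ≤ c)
With a ≤ b ≤ c and a + b + c = 60, the triangle inequality a + b > c gives c < 60/2, so c ≤ 29.
Iterate a from 1 to ⌊p/3⌋ = 20; for each a, b ranges from a to ⌊(p−a)/2⌋ with c = p − a − b, keeping only c ≥ b.
Triples: (2, 29, 29), (3, 28, 29), (4, 27, 29), …
Count = 75 triangles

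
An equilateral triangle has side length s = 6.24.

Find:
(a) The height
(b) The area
(a) Height h = s·√3/2 = 6.24·√3/2 = 5.404
(b) Area = (√3/4)·s² = (√3/4)·6.24² = (√3/4)·38.9376 = 16.86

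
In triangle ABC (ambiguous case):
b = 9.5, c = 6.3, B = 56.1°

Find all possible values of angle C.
sin(C)/c = sin(B)/b  →  sin(C) = c·sin(B)/b = 6.3·sin(56.1°)/9.5 = 0.550429
C₁ = arcsin(0.550429) = 33.4°,  C₂ = 180° - C₁ = 146.6°
Check C₂: A = 180° - 56.1° - 146.6° = -22.7° ≤ 0, rejected
C = 33.4° (one solution)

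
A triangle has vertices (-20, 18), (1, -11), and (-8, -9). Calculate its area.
Using the coordinate formula: Area = (1/2)|x₁(y₂-y₃) + x₂(y₃-y₁) + x₃(y₁-y₂)|
Area = (1/2)|(-20)((-11)-(-9)) + 1((-9)-18) + (-8)(18-(-11))|
Area = (1/2)|(-20)*(-2) + 1*(-27) + (-8)*29|
Area = (1/2)|40 + (-27) + (-232)|
Area = (1/2)*219 = 109.50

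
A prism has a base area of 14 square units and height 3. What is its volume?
Volume = base area * height
Volume = 14 * 3
Volume = 42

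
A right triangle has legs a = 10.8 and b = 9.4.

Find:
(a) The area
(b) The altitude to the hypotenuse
(a) Area = ½ab = ½·10.8·9.4 = 50.76
(b) Hypotenuse c = √(10.8² + 9.4²) = √205 = 14.3178
    Area = ½·c·h_c  →  h_c = 2·Area/c = 2·50.76/14.3178 = 7.09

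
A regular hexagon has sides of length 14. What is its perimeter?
Perimeter = number of sides * side length
Perimeter = 6 * 14
Perimeter = 84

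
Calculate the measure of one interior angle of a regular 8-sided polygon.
Interior angle of a regular n-gon = (n-2)*180/n
Interior angle = (8-2)*180/8
Interior angle = 6*180/8
Interior angle = 1080/8
Interior angle = 135 degrees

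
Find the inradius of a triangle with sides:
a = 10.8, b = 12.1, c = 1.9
s = (a+b+c)/2 = (10.8+12.1+1.9)/2 = 12.4
Area = √(s(s-a)(s-b)(s-c)) = √(12.4·1.6·0.3·10.5) = 7.90544
r = Area/s = 7.90544/12.4 = 0.6375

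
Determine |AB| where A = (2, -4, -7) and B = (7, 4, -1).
d = √[(5)² + (8)² + (6)²] = √125 = 11.18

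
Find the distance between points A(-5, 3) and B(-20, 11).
Using the distance formula: d = sqrt((x₂-x₁)² + (y₂-y₁)²)
dx = (-20) - (-5) = -15
dy = 11 - 3 = 8
d = sqrt((-15)² + 8²) = sqrt(225 + 64) = sqrt(289) = 17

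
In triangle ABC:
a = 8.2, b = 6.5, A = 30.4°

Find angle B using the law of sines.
sin(B)/b = sin(A)/a
sin(B) = b·sin(A)/a = 6.5·sin(30.4°)/8.2 = 0.401124
B = arcsin(0.401124) = 23.65°  (b ≤ a, so B ≤ A and the acute solution is unique)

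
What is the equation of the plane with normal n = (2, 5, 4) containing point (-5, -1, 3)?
d = n·P = (2)(-5) + (5)(-1) + (4)(3) = -3
Plane: 2x + 5y + 4z = -3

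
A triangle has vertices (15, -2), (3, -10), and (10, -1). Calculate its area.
Using the coordinate formula: Area = (1/2)|x₁(y₂-y₃) + x₂(y₃-y₁) + x₃(y₁-y₂)|
Area = (1/2)|15((-10)-(-1)) + 3((-1)-(-2)) + 10((-2)-(-10))|
Area = (1/2)|15*(-9) + 3*1 + 10*8|
Area = (1/2)|(-135) + 3 + 80|
Area = (1/2)*52 = 26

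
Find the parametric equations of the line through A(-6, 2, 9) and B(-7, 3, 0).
Direction vector d = B - A = (-1, 1, -9)
x = -6 - t, y = 2 + t, z = 9 - 9t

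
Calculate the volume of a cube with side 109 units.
Volume = s³
Volume = 109³
Volume = 1295029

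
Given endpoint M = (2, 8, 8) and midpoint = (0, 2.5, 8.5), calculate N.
N = (2×0 - 2, 2×2.5 - 8, 2×8.5 - 8) = (-2, -3, 9)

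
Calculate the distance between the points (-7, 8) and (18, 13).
Using the distance formula: d = sqrt((x₂-x₁)² + (y₂-y₁)²)
dx = 18 - (-7) = 25
dy = 13 - 8 = 5
d = sqrt(25² + 5²) = sqrt(625 + 25) = sqrt(650) = 25.50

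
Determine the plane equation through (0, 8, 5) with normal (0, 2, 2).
d = n·P = (0)(0) + (2)(8) + (2)(5) = 26
Plane: 2y + 2z = 26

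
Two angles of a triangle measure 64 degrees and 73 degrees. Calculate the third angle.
Sum of angles in a triangle = 180 degrees
Third angle = 180 - 64 - 73
Third angle = 43 degrees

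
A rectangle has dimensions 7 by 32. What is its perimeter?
Perimeter = 2 * (length + width)
Perimeter = 2 * (7 + 32)
Perimeter = 2 * 39
Perimeter = 78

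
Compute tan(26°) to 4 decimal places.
tan(26 degrees) = 0.4877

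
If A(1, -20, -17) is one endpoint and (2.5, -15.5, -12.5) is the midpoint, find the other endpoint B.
B = (2×2.5 - 1, 2×(-15.5) - (-20), 2×(-12.5) - (-17)) = (4, -11, -8)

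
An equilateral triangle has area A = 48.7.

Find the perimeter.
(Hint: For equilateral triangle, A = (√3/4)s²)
A = (√3/4)s²  →  s² = 4A/√3 = 4·48.7/√3 = 112.468
s = 10.6051
Perimeter = 3s = 31.82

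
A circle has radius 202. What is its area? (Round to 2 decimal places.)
Area = pi * r²
Area = pi * 202²
Area = pi * 40804
Area = 128189.55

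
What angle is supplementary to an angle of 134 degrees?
Supplementary angles sum to 180 degrees.
Other angle = 180 - 134
Other angle = 46 degrees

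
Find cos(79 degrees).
cos(79 degrees) = 0.1908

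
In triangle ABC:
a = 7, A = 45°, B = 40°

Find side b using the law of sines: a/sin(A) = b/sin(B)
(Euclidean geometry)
b = a·sin(B)/sin(A) = 7·sin(40°)/sin(45°)
b = 7·0.642788/0.707107 = 6.363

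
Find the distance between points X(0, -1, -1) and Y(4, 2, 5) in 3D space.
d = √[(4)² + (3)² + (6)²] = √61 = 7.81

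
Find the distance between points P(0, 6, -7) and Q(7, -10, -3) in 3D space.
d = √[(7)² + (-16)² + (4)²] = √321 = 17.92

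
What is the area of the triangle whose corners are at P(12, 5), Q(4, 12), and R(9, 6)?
Using the coordinate formula: Area = (1/2)|x₁(y₂-y₃) + x₂(y₃-y₁) + x₃(y₁-y₂)|
Area = (1/2)|12(12-6) + 4(6-5) + 9(5-12)|
Area = (1/2)|12*6 + 4*1 + 9*(-7)|
Area = (1/2)|72 + 4 + (-63)|
Area = (1/2)*13 = 6.50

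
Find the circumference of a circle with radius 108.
Circumference = 2 * pi * r
Circumference = 2 * pi * 108
Circumference = 678.58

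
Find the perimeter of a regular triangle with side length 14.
Perimeter = number of sides * side length
Perimeter = 3 * 14
Perimeter = 42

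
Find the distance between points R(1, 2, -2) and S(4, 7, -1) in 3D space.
d = √[(3)² + (5)² + (1)²] = √35 = 5.916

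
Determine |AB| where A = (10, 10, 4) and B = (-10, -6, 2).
d = √[(-20)² + (-16)² + (-2)²] = √660 = 25.69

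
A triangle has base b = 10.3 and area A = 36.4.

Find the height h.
A = ½bh  →  h = 2A/b
h = 2·36.4/10.3 = 7.068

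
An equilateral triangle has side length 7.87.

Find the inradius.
For an equilateral triangle, r = s/(2√3) where s is the side.
r = 7.87/(2√3) = 7.87/3.464102 = 2.272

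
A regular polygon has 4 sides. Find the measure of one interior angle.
Interior angle of a regular n-gon = (n-2)*180/n
Interior angle = (4-2)*180/4
Interior angle = 2*180/4
Interior angle = 360/4
Interior angle = 90 degrees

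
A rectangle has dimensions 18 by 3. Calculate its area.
Area = length * width
Area = 18 * 3
Area = 54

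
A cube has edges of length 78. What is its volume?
Volume = s³
Volume = 78³
Volume = 474552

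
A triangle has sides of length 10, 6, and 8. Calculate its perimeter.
Perimeter = sum of all sides
Perimeter = 10 + 6 + 8
Perimeter = 24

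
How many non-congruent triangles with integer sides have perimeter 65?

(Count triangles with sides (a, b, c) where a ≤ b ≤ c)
With a ≤ b ≤ c and a + b + c = 65, the triangle inequality a + b > c gives c < 65/2, so c ≤ 32.
Iterate a from 1 to ⌊p/3⌋ = 21; for each a, b ranges from a to ⌊(p−a)/2⌋ with c = p − a − b, keeping only c ≥ b.
Triples: (1, 32, 32), (2, 31, 32), (3, 30, 32), …
Count = 96 triangles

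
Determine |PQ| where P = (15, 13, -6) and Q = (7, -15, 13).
d = √[(-8)² + (-28)² + (19)²] = √1209 = 34.77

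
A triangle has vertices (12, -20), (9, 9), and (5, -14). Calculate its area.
Using the coordinate formula: Area = (1/2)|x₁(y₂-y₃) + x₂(y₃-y₁) + x₃(y₁-y₂)|
Area = (1/2)|12(9-(-14)) + 9((-14)-(-20)) + 5((-20)-9)|
Area = (1/2)|12*23 + 9*6 + 5*(-29)|
Area = (1/2)|276 + 54 + (-145)|
Area = (1/2)*185 = 92.50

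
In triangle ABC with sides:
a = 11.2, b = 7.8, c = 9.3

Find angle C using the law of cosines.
cos(C) = (a² + b² - c²)/(2ab)
cos(C) = (11.2² + 7.8² - 9.3²)/(2·11.2·7.8) = 99.79/174.72 = 0.571142
C = arccos(0.571142) = 55.17°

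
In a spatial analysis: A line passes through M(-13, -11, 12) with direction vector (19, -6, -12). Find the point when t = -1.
P(-1) = (-13 + 19(-1), -11 + (-6)(-1), 12 + (-12)(-1)) = (-32, -5, 24)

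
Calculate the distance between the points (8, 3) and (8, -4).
Using the distance formula: d = sqrt((x₂-x₁)² + (y₂-y₁)²)
dx = 8 - 8 = 0
dy = (-4) - 3 = -7
d = sqrt(0² + (-7)²) = sqrt(0 + 49) = sqrt(49) = 7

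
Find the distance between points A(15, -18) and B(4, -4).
Using the distance formula: d = sqrt((x₂-x₁)² + (y₂-y₁)²)
dx = 4 - 15 = -11
dy = (-4) - (-18) = 14
d = sqrt((-11)² + 14²) = sqrt(121 + 196) = sqrt(317) = 17.80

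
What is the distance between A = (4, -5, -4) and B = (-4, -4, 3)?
d = √[(-8)² + (1)² + (7)²] = √114 = 10.68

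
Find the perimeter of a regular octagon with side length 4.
Perimeter = number of sides * side length
Perimeter = 8 * 4
Perimeter = 32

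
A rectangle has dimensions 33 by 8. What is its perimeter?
Perimeter = 2 * (length + width)
Perimeter = 2 * (33 + 8)
Perimeter = 2 * 41
Perimeter = 82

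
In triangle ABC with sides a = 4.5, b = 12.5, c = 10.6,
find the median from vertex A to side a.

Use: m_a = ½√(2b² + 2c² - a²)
m_a = ½√(2·12.5² + 2·10.6² - 4.5²)
m_a = ½√(312.5 + 224.72 - 20.25) = ½√516.97 = 11.37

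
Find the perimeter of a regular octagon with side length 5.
Perimeter = number of sides * side length
Perimeter = 8 * 5
Perimeter = 40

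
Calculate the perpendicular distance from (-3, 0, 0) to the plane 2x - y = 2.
d = |2(-3) + (-1)(0) + 0(0) - (2)| / √(2² + (-1)² + 0²) = 8/√5 = 3.578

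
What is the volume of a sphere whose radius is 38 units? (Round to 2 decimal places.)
Volume = (4/3) * pi * r³
Volume = (4/3) * pi * 38³
Volume = (4/3) * pi * 54872
Volume = 229847.30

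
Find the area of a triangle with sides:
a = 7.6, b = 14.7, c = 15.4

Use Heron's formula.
s = (a+b+c)/2 = (7.6+14.7+15.4)/2 = 18.85
A = √(s(s-a)(s-b)(s-c)) = √(18.85·11.25·4.15·3.45)
A = √3036.2 = 55.1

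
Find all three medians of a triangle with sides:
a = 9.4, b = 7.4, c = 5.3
Using m_x = ½√(2y² + 2z² - x²):
m_a = ½√(2·7.4² + 2·5.3² - 9.4²) = ½√77.34 = 4.397
m_b = ½√(2·9.4² + 2·5.3² - 7.4²) = ½√178.14 = 6.673
m_c = ½√(2·9.4² + 2·7.4² - 5.3²) = ½√258.15 = 8.034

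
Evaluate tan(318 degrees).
tan(318 degrees) = -0.9004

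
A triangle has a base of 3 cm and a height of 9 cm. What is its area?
Area = (1/2) * base * height
Area = (1/2) * 3 * 9
Area = 13.50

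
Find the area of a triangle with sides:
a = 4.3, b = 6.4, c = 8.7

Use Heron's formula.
s = (a+b+c)/2 = (4.3+6.4+8.7)/2 = 9.7
A = √(s(s-a)(s-b)(s-c)) = √(9.7·5.4·3.3·1)
A = √172.854 = 13.15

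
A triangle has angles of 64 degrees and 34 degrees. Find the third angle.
Sum of angles in a triangle = 180 degrees
Third angle = 180 - 64 - 34
Third angle = 82 degrees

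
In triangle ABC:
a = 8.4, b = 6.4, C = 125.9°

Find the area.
Using A = ½ab·sin(C):
A = ½·8.4·6.4·sin(125.9°) = ½·53.76·0.810042 = 21.77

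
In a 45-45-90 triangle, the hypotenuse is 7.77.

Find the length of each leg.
In a 45-45-90 triangle, hypotenuse = leg·√2  →  leg = hypotenuse/√2
leg = 7.77/√2 = 5.494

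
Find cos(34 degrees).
cos(34 degrees) = 0.829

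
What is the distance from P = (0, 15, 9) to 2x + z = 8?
d = |2(0) + 0(15) + 1(9) - (8)| / √(2² + 0² + 1²) = 1/√5 = 0.4472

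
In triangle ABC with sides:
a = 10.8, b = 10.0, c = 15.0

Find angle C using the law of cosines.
cos(C) = (a² + b² - c²)/(2ab)
cos(C) = (10.8² + 10.0² - 15.0²)/(2·10.8·10.0) = -8.36/216 = -0.038704
C = arccos(-0.038704) = 92.22°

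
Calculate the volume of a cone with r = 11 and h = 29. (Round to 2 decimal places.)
Volume = (1/3) * pi * r² * h
Volume = (1/3) * pi * 11² * 29
Volume = (1/3) * pi * 121 * 29
Volume = (1/3) * pi * 3509
Volume = 3674.62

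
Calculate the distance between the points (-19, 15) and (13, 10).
Using the distance formula: d = sqrt((x₂-x₁)² + (y₂-y₁)²)
dx = 13 - (-19) = 32
dy = 10 - 15 = -5
d = sqrt(32² + (-5)²) = sqrt(1024 + 25) = sqrt(1049) = 32.39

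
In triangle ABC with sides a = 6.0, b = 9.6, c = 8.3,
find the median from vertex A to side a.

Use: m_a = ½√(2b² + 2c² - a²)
m_a = ½√(2·9.6² + 2·8.3² - 6.0²)
m_a = ½√(184.32 + 137.78 - 36) = ½√286.1 = 8.457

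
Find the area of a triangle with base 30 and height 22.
Area = (1/2) * base * height
Area = (1/2) * 30 * 22
Area = 330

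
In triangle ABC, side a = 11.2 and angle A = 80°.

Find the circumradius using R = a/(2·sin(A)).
R = a/(2·sin(A)) = 11.2/(2·sin(80°))
R = 11.2/(2·0.984808) = 11.2/1.969616 = 5.686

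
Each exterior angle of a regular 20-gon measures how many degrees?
Exterior angle of a regular n-gon = 360/n
Exterior angle = 360/20
Exterior angle = 18 degrees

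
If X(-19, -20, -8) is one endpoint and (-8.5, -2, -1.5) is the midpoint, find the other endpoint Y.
Y = (2×(-8.5) - (-19), 2×(-2) - (-20), 2×(-1.5) - (-8)) = (2, 16, 5)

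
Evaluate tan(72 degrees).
tan(72 degrees) = 3.0777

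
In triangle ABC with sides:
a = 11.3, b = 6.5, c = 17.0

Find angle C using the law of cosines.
cos(C) = (a² + b² - c²)/(2ab)
cos(C) = (11.3² + 6.5² - 17.0²)/(2·11.3·6.5) = -119.06/146.9 = -0.810483
C = arccos(-0.810483) = 144.1°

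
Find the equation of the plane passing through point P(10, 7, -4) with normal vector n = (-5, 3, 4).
d = n·P = (-5)(10) + (3)(7) + (4)(-4) = -45
Plane: -5x + 3y + 4z = -45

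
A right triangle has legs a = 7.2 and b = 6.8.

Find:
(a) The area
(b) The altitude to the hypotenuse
(a) Area = ½ab = ½·7.2·6.8 = 24.48
(b) Hypotenuse c = √(7.2² + 6.8²) = √98.08 = 9.90353
    Area = ½·c·h_c  →  h_c = 2·Area/c = 2·24.48/9.90353 = 4.944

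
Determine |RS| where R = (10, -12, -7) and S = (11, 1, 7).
d = √[(1)² + (13)² + (14)²] = √366 = 19.13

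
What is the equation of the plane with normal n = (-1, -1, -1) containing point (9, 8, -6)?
d = n·P = (-1)(9) + (-1)(8) + (-1)(-6) = -11
Plane: -x - y - z = -11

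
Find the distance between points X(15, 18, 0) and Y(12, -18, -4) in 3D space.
d = √[(-3)² + (-36)² + (-4)²] = √1321 = 36.35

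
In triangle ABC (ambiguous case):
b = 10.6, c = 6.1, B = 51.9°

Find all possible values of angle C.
sin(C)/c = sin(B)/b  →  sin(C) = c·sin(B)/b = 6.1·sin(51.9°)/10.6 = 0.452859
C₁ = arcsin(0.452859) = 26.93°,  C₂ = 180° - C₁ = 153.07°
Check C₂: A = 180° - 51.9° - 153.07° = -24.97° ≤ 0, rejected
C = 26.93° (one solution)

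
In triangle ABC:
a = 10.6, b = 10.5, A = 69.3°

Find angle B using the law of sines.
sin(B)/b = sin(A)/a
sin(B) = b·sin(A)/a = 10.5·sin(69.3°)/10.6 = 0.926619
B = arcsin(0.926619) = 67.91°  (b ≤ a, so B ≤ A and the acute solution is unique)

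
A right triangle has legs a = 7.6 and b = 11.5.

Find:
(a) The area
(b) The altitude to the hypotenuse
(a) Area = ½ab = ½·7.6·11.5 = 43.7
(b) Hypotenuse c = √(7.6² + 11.5²) = √190.01 = 13.7844
    Area = ½·c·h_c  →  h_c = 2·Area/c = 2·43.7/13.7844 = 6.34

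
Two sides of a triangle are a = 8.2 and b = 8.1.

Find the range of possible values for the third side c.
By the triangle inequality: |a - b| < c < a + b
|8.2 - 8.1| < c < 8.2 + 8.1
0.1 < c < 16.3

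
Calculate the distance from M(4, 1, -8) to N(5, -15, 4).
d = √[(1)² + (-16)² + (12)²] = √401 = 20.02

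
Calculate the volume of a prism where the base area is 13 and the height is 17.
Volume = base area * height
Volume = 13 * 17
Volume = 221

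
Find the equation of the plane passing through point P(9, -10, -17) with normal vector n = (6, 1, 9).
d = n·P = (6)(9) + (1)(-10) + (9)(-17) = -109
Plane: 6x + y + 9z = -109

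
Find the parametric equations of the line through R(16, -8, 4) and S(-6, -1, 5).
Direction vector d = S - R = (-22, 7, 1)
x = 16 - 22t, y = -8 + 7t, z = 4 + t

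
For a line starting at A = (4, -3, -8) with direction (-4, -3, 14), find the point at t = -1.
P(-1) = (4 + (-4)(-1), -3 + (-3)(-1), -8 + 14(-1)) = (8, 0, -22)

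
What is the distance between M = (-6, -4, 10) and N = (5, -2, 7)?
d = √[(11)² + (2)² + (-3)²] = √134 = 11.58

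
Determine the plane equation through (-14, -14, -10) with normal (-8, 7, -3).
d = n·P = (-8)(-14) + (7)(-14) + (-3)(-10) = 44
Plane: -8x + 7y - 3z = 44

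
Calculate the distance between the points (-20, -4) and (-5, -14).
Using the distance formula: d = sqrt((x₂-x₁)² + (y₂-y₁)²)
dx = (-5) - (-20) = 15
dy = (-14) - (-4) = -10
d = sqrt(15² + (-10)²) = sqrt(225 + 100) = sqrt(325) = 18.03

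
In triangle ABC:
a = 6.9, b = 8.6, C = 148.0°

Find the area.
Using A = ½ab·sin(C):
A = ½·6.9·8.6·sin(148.0°) = ½·59.34·0.529919 = 15.72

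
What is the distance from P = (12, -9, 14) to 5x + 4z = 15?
d = |5(12) + 0(-9) + 4(14) - (15)| / √(5² + 0² + 4²) = 101/√41 = 15.77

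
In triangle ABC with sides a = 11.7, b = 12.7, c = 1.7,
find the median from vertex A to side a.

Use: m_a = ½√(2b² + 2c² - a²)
m_a = ½√(2·12.7² + 2·1.7² - 11.7²)
m_a = ½√(322.58 + 5.78 - 136.89) = ½√191.47 = 6.919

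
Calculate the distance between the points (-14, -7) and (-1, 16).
Using the distance formula: d = sqrt((x₂-x₁)² + (y₂-y₁)²)
dx = (-1) - (-14) = 13
dy = 16 - (-7) = 23
d = sqrt(13² + 23²) = sqrt(169 + 529) = sqrt(698) = 26.42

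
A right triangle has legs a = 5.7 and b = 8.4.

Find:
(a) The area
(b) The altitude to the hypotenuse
(a) Area = ½ab = ½·5.7·8.4 = 23.94
(b) Hypotenuse c = √(5.7² + 8.4²) = √103.05 = 10.1514
    Area = ½·c·h_c  →  h_c = 2·Area/c = 2·23.94/10.1514 = 4.717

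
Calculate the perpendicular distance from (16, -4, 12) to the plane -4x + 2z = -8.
d = |(-4)(16) + 0(-4) + 2(12) - (-8)| / √((-4)² + 0² + 2²) = 32/√20 = 7.155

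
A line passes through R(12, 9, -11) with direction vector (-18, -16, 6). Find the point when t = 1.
P(1) = (12 + (-18)(1), 9 + (-16)(1), -11 + 6(1)) = (-6, -7, -5)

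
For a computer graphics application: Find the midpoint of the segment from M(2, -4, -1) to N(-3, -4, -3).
Midpoint = ((2-3)/2, (-4-4)/2, (-1-3)/2) = (-0.5, -4, -2)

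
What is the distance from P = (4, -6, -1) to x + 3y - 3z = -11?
d = |1(4) + 3(-6) + (-3)(-1) - (-11)| / √(1² + 3² + (-3)²) = 0/√19 = 0.0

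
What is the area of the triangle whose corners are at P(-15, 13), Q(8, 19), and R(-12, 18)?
Using the coordinate formula: Area = (1/2)|x₁(y₂-y₃) + x₂(y₃-y₁) + x₃(y₁-y₂)|
Area = (1/2)|(-15)(19-18) + 8(18-13) + (-12)(13-19)|
Area = (1/2)|(-15)*1 + 8*5 + (-12)*(-6)|
Area = (1/2)|(-15) + 40 + 72|
Area = (1/2)*97 = 48.50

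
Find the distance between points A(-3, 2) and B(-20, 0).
Using the distance formula: d = sqrt((x₂-x₁)² + (y₂-y₁)²)
dx = (-20) - (-3) = -17
dy = 0 - 2 = -2
d = sqrt((-17)² + (-2)²) = sqrt(289 + 4) = sqrt(293) = 17.12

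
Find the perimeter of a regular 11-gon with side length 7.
Perimeter = number of sides * side length
Perimeter = 11 * 7
Perimeter = 77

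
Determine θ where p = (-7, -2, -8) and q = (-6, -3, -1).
p·q = 56, |p|² = 117, |q|² = 46
cos θ = 56/√5382 ≈ 0.7633
θ ≈ 40.24°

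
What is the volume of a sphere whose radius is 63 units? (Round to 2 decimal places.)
Volume = (4/3) * pi * r³
Volume = (4/3) * pi * 63³
Volume = (4/3) * pi * 250047
Volume = 1047394.42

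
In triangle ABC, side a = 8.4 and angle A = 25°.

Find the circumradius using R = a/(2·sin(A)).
R = a/(2·sin(A)) = 8.4/(2·sin(25°))
R = 8.4/(2·0.422618) = 8.4/0.845237 = 9.938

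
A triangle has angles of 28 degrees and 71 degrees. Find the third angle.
Sum of angles in a triangle = 180 degrees
Third angle = 180 - 28 - 71
Third angle = 81 degrees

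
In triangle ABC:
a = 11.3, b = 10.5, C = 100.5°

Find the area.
Using A = ½ab·sin(C):
A = ½·11.3·10.5·sin(100.5°) = ½·118.65·0.983255 = 58.33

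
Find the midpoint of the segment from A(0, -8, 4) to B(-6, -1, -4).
Midpoint = ((0-6)/2, (-8-1)/2, (4-4)/2) = (-3, -4.5, 0)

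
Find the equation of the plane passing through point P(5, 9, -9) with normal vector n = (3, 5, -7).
d = n·P = (3)(5) + (5)(9) + (-7)(-9) = 123
Plane: 3x + 5y - 7z = 123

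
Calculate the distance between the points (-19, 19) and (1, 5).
Using the distance formula: d = sqrt((x₂-x₁)² + (y₂-y₁)²)
dx = 1 - (-19) = 20
dy = 5 - 19 = -14
d = sqrt(20² + (-14)²) = sqrt(400 + 196) = sqrt(596) = 24.41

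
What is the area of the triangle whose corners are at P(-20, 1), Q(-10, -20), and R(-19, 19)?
Using the coordinate formula: Area = (1/2)|x₁(y₂-y₃) + x₂(y₃-y₁) + x₃(y₁-y₂)|
Area = (1/2)|(-20)((-20)-19) + (-10)(19-1) + (-19)(1-(-20))|
Area = (1/2)|(-20)*(-39) + (-10)*18 + (-19)*21|
Area = (1/2)|780 + (-180) + (-399)|
Area = (1/2)*201 = 100.50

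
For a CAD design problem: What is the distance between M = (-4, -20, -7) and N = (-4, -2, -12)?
d = √[(0)² + (18)² + (-5)²] = √349 = 18.68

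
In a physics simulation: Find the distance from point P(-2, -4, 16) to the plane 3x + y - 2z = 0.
d = |3(-2) + 1(-4) + (-2)(16) - (0)| / √(3² + 1² + (-2)²) = 42/√14 = 11.22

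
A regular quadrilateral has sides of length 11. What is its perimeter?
Perimeter = number of sides * side length
Perimeter = 4 * 11
Perimeter = 44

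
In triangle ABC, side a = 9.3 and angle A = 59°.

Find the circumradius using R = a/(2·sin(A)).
R = a/(2·sin(A)) = 9.3/(2·sin(59°))
R = 9.3/(2·0.857167) = 9.3/1.714335 = 5.425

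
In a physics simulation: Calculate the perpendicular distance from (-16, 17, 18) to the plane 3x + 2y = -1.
d = |3(-16) + 2(17) + 0(18) - (-1)| / √(3² + 2² + 0²) = 13/√13 = 3.606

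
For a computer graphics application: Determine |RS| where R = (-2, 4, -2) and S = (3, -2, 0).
d = √[(5)² + (-6)² + (2)²] = √65 = 8.062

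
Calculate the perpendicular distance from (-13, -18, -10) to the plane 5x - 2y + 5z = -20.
d = |5(-13) + (-2)(-18) + 5(-10) - (-20)| / √(5² + (-2)² + 5²) = 59/√54 = 8.029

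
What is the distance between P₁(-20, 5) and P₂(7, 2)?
Using the distance formula: d = sqrt((x₂-x₁)² + (y₂-y₁)²)
dx = 7 - (-20) = 27
dy = 2 - 5 = -3
d = sqrt(27² + (-3)²) = sqrt(729 + 9) = sqrt(738) = 27.17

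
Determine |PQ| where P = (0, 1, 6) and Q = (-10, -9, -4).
d = √[(-10)² + (-10)² + (-10)²] = √300 = 17.32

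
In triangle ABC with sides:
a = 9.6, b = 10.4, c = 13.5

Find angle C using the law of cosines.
cos(C) = (a² + b² - c²)/(2ab)
cos(C) = (9.6² + 10.4² - 13.5²)/(2·9.6·10.4) = 18.07/199.68 = 0.090495
C = arccos(0.090495) = 84.81°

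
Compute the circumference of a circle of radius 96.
Circumference = 2 * pi * r
Circumference = 2 * pi * 96
Circumference = 603.19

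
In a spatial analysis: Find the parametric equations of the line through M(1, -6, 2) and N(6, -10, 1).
Direction vector d = N - M = (5, -4, -1)
x = 1 + 5t, y = -6 - 4t, z = 2 - t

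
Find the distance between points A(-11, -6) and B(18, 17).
Using the distance formula: d = sqrt((x₂-x₁)² + (y₂-y₁)²)
dx = 18 - (-11) = 29
dy = 17 - (-6) = 23
d = sqrt(29² + 23²) = sqrt(841 + 529) = sqrt(1370) = 37.01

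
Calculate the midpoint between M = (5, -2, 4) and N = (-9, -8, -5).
Midpoint = ((5-9)/2, (-2-8)/2, (4-5)/2) = (-2, -5, -0.5)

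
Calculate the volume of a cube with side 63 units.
Volume = s³
Volume = 63³
Volume = 250047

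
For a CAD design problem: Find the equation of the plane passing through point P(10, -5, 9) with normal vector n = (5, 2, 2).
d = n·P = (5)(10) + (2)(-5) + (2)(9) = 58
Plane: 5x + 2y + 2z = 58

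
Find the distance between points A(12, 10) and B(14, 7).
Using the distance formula: d = sqrt((x₂-x₁)² + (y₂-y₁)²)
dx = 14 - 12 = 2
dy = 7 - 10 = -3
d = sqrt(2² + (-3)²) = sqrt(4 + 9) = sqrt(13) = 3.61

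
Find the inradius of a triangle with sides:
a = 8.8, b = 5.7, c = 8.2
s = (a+b+c)/2 = (8.8+5.7+8.2)/2 = 11.35
Area = √(s(s-a)(s-b)(s-c)) = √(11.35·2.55·5.65·3.15) = 22.6959
r = Area/s = 22.6959/11.35 = 2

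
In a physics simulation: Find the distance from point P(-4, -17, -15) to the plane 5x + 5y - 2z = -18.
d = |5(-4) + 5(-17) + (-2)(-15) - (-18)| / √(5² + 5² + (-2)²) = 57/√54 = 7.757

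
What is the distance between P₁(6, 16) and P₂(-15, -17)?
Using the distance formula: d = sqrt((x₂-x₁)² + (y₂-y₁)²)
dx = (-15) - 6 = -21
dy = (-17) - 16 = -33
d = sqrt((-21)² + (-33)²) = sqrt(441 + 1089) = sqrt(1530) = 39.12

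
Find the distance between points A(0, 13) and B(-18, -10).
Using the distance formula: d = sqrt((x₂-x₁)² + (y₂-y₁)²)
dx = (-18) - 0 = -18
dy = (-10) - 13 = -23
d = sqrt((-18)² + (-23)²) = sqrt(324 + 529) = sqrt(853) = 29.21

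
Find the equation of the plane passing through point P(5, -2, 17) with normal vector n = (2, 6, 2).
d = n·P = (2)(5) + (6)(-2) + (2)(17) = 32
Plane: 2x + 6y + 2z = 32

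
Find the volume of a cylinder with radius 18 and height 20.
Volume = pi * r² * h
Volume = pi * 18² * 20
Volume = pi * 324 * 20
Volume = pi * 6480
Volume = 20357.52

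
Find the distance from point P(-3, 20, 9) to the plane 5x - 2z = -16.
d = |5(-3) + 0(20) + (-2)(9) - (-16)| / √(5² + 0² + (-2)²) = 17/√29 = 3.157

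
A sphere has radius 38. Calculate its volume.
Volume = (4/3) * pi * r³
Volume = (4/3) * pi * 38³
Volume = (4/3) * pi * 54872
Volume = 229847.30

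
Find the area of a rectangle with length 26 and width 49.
Area = length * width
Area = 26 * 49
Area = 1274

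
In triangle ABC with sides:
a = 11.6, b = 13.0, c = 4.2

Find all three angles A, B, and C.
By the law of cosines:
cos(A) = (b² + c² - a²)/(2bc) = 0.476923  →  A = 61.52°
cos(B) = (a² + c² - b²)/(2ac) = -0.172414  →  B = 99.93°
cos(C) = (a² + b² - c²)/(2ab) = 0.948011  →  C = 18.56°
Check: A + B + C = 180.0° ✓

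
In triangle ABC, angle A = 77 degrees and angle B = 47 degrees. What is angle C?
Sum of angles in a triangle = 180 degrees
Third angle = 180 - 77 - 47
Third angle = 56 degrees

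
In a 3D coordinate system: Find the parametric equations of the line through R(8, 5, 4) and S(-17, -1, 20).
Direction vector d = S - R = (-25, -6, 16)
x = 8 - 25t, y = 5 - 6t, z = 4 + 16t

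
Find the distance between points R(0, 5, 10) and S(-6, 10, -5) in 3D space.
d = √[(-6)² + (5)² + (-15)²] = √286 = 16.91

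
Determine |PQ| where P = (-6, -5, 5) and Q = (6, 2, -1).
d = √[(12)² + (7)² + (-6)²] = √229 = 15.13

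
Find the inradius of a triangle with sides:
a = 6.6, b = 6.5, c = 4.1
s = (a+b+c)/2 = (6.6+6.5+4.1)/2 = 8.6
Area = √(s(s-a)(s-b)(s-c)) = √(8.6·2·2.1·4.5) = 12.7491
r = Area/s = 12.7491/8.6 = 1.482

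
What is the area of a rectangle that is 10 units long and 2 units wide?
Area = length * width
Area = 10 * 2
Area = 20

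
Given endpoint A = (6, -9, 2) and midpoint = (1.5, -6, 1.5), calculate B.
B = (2×1.5 - 6, 2×(-6) - (-9), 2×1.5 - 2) = (-3, -3, 1)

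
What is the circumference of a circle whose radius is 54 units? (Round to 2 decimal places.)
Circumference = 2 * pi * r
Circumference = 2 * pi * 54
Circumference = 339.29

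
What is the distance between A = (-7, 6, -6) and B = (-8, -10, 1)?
d = √[(-1)² + (-16)² + (7)²] = √306 = 17.49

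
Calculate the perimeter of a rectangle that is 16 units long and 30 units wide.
Perimeter = 2 * (length + width)
Perimeter = 2 * (16 + 30)
Perimeter = 2 * 46
Perimeter = 92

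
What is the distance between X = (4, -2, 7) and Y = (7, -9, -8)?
d = √[(3)² + (-7)² + (-15)²] = √283 = 16.82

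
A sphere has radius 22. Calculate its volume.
Volume = (4/3) * pi * r³
Volume = (4/3) * pi * 22³
Volume = (4/3) * pi * 10648
Volume = 44602.24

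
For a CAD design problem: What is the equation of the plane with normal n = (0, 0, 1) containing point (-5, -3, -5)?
d = n·P = (0)(-5) + (0)(-3) + (1)(-5) = -5
Plane: z = -5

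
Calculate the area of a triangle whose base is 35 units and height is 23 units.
Area = (1/2) * base * height
Area = (1/2) * 35 * 23
Area = 402.50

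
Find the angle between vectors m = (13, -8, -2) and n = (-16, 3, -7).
m·n = -218, |m|² = 237, |n|² = 314
cos θ = -218/√74418 ≈ -0.7991
θ ≈ 143.0°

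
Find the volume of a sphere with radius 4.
Volume = (4/3) * pi * r³
Volume = (4/3) * pi * 4³
Volume = (4/3) * pi * 64
Volume = 268.08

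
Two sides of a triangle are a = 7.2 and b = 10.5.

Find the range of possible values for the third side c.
By the triangle inequality: |a - b| < c < a + b
|7.2 - 10.5| < c < 7.2 + 10.5
3.3 < c < 17.7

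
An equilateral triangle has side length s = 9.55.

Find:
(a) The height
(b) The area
(a) Height h = s·√3/2 = 9.55·√3/2 = 8.271
(b) Area = (√3/4)·s² = (√3/4)·9.55² = (√3/4)·91.2025 = 39.49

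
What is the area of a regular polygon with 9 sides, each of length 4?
For a regular 9-gon with side length s = 4:
Apothem a = s / (2*tan(pi/9)) = 4 / (2*tan(pi/9)) ≈ 5.495
Perimeter P = 9 * 4 = 36
Area = (1/2) * P * a = (1/2) * 36 * 5.495 = 98.91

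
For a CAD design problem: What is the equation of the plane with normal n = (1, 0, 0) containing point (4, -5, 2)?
d = n·P = (1)(4) + (0)(-5) + (0)(2) = 4
Plane: x = 4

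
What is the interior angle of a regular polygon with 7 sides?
Interior angle of a regular n-gon = (n-2)*180/n
Interior angle = (7-2)*180/7
Interior angle = 5*180/7
Interior angle = 900/7
Interior angle = 128.57 degrees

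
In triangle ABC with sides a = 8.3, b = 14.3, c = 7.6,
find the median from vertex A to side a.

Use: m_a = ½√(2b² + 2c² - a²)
m_a = ½√(2·14.3² + 2·7.6² - 8.3²)
m_a = ½√(408.98 + 115.52 - 68.89) = ½√455.61 = 10.67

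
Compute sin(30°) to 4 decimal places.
sin(30 degrees) = 1/2
Decimal approximation: 0.5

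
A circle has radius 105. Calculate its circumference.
Circumference = 2 * pi * r
Circumference = 2 * pi * 105
Circumference = 659.73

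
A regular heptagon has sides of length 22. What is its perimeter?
Perimeter = number of sides * side length
Perimeter = 7 * 22
Perimeter = 154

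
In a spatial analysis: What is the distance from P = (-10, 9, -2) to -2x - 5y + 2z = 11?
d = |(-2)(-10) + (-5)(9) + 2(-2) - (11)| / √((-2)² + (-5)² + 2²) = 40/√33 = 6.963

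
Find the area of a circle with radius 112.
Area = pi * r²
Area = pi * 112²
Area = pi * 12544
Area = 39408.14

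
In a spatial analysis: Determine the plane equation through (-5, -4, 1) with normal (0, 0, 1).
d = n·P = (0)(-5) + (0)(-4) + (1)(1) = 1
Plane: z = 1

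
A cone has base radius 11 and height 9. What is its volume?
Volume = (1/3) * pi * r² * h
Volume = (1/3) * pi * 11² * 9
Volume = (1/3) * pi * 121 * 9
Volume = (1/3) * pi * 1089
Volume = 1140.40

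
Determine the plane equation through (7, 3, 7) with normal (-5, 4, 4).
d = n·P = (-5)(7) + (4)(3) + (4)(7) = 5
Plane: -5x + 4y + 4z = 5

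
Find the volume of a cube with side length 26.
Volume = s³
Volume = 26³
Volume = 17576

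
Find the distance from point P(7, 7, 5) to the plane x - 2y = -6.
d = |1(7) + (-2)(7) + 0(5) - (-6)| / √(1² + (-2)² + 0²) = 1/√5 = 0.4472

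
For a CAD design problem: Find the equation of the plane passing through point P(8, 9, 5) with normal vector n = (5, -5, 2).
d = n·P = (5)(8) + (-5)(9) + (2)(5) = 5
Plane: 5x - 5y + 2z = 5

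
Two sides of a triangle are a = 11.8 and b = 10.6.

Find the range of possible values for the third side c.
By the triangle inequality: |a - b| < c < a + b
|11.8 - 10.6| < c < 11.8 + 10.6
1.2 < c < 22.4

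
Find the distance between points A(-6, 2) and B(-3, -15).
Using the distance formula: d = sqrt((x₂-x₁)² + (y₂-y₁)²)
dx = (-3) - (-6) = 3
dy = (-15) - 2 = -17
d = sqrt(3² + (-17)²) = sqrt(9 + 289) = sqrt(298) = 17.26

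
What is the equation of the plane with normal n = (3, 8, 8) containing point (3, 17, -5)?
d = n·P = (3)(3) + (8)(17) + (8)(-5) = 105
Plane: 3x + 8y + 8z = 105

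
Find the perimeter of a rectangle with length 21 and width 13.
Perimeter = 2 * (length + width)
Perimeter = 2 * (21 + 13)
Perimeter = 2 * 34
Perimeter = 68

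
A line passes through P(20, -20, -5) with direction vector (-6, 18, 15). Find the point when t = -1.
P(-1) = (20 + (-6)(-1), -20 + 18(-1), -5 + 15(-1)) = (26, -38, -20)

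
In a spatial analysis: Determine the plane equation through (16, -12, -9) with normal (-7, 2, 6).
d = n·P = (-7)(16) + (2)(-12) + (6)(-9) = -190
Plane: -7x + 2y + 6z = -190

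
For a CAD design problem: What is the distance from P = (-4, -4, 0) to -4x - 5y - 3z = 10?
d = |(-4)(-4) + (-5)(-4) + (-3)(0) - (10)| / √((-4)² + (-5)² + (-3)²) = 26/√50 = 3.677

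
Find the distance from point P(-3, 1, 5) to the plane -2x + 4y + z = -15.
d = |(-2)(-3) + 4(1) + 1(5) - (-15)| / √((-2)² + 4² + 1²) = 30/√21 = 6.547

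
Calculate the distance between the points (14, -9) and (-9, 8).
Using the distance formula: d = sqrt((x₂-x₁)² + (y₂-y₁)²)
dx = (-9) - 14 = -23
dy = 8 - (-9) = 17
d = sqrt((-23)² + 17²) = sqrt(529 + 289) = sqrt(818) = 28.60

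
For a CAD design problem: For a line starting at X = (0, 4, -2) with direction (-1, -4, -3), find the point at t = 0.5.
P(0.5) = (0 + (-1)(0.5), 4 + (-4)(0.5), -2 + (-3)(0.5)) = (-0.5, 2, -3.5)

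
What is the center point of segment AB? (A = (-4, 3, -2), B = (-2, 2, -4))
Midpoint = ((-4-2)/2, (3+2)/2, (-2-4)/2) = (-3, 2.5, -3)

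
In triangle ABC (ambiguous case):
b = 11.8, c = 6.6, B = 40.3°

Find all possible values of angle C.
sin(C)/c = sin(B)/b  →  sin(C) = c·sin(B)/b = 6.6·sin(40.3°)/11.8 = 0.361764
C₁ = arcsin(0.361764) = 21.21°,  C₂ = 180° - C₁ = 158.79°
Check C₂: A = 180° - 40.3° - 158.79° = -19.09° ≤ 0, rejected
C = 21.21° (one solution)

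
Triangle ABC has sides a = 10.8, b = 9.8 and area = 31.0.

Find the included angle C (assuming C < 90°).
Area = ½ab·sin(C)  →  sin(C) = 2·Area/(ab)
sin(C) = 2·31.0/(10.8·9.8) = 0.585790
C = arcsin(0.585790) = 35.86°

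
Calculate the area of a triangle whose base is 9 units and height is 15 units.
Area = (1/2) * base * height
Area = (1/2) * 9 * 15
Area = 67.50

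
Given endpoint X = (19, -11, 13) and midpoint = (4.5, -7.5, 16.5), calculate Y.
Y = (2×4.5 - 19, 2×(-7.5) - (-11), 2×16.5 - 13) = (-10, -4, 20)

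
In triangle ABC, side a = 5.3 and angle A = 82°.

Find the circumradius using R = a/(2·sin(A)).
R = a/(2·sin(A)) = 5.3/(2·sin(82°))
R = 5.3/(2·0.990268) = 5.3/1.980536 = 2.676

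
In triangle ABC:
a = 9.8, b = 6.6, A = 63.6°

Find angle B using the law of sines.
sin(B)/b = sin(A)/a
sin(B) = b·sin(A)/a = 6.6·sin(63.6°)/9.8 = 0.603234
B = arcsin(0.603234) = 37.1°  (b ≤ a, so B ≤ A and the acute solution is unique)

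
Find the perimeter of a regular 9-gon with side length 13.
Perimeter = number of sides * side length
Perimeter = 9 * 13
Perimeter = 117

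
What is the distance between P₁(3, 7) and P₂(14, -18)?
Using the distance formula: d = sqrt((x₂-x₁)² + (y₂-y₁)²)
dx = 14 - 3 = 11
dy = (-18) - 7 = -25
d = sqrt(11² + (-25)²) = sqrt(121 + 625) = sqrt(746) = 27.31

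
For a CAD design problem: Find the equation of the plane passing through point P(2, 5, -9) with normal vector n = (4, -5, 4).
d = n·P = (4)(2) + (-5)(5) + (4)(-9) = -53
Plane: 4x - 5y + 4z = -53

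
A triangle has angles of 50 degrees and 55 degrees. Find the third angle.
Sum of angles in a triangle = 180 degrees
Third angle = 180 - 50 - 55
Third angle = 75 degrees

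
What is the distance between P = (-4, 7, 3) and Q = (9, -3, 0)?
d = √[(13)² + (-10)² + (-3)²] = √278 = 16.67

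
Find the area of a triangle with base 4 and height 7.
Area = (1/2) * base * height
Area = (1/2) * 4 * 7
Area = 14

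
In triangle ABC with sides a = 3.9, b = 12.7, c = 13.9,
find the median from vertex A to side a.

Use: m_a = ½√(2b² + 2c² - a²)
m_a = ½√(2·12.7² + 2·13.9² - 3.9²)
m_a = ½√(322.58 + 386.42 - 15.21) = ½√693.79 = 13.17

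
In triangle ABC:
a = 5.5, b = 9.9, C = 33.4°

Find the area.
Using A = ½ab·sin(C):
A = ½·5.5·9.9·sin(33.4°) = ½·54.45·0.550481 = 14.99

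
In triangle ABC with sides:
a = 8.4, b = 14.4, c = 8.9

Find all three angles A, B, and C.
By the law of cosines:
cos(A) = (b² + c² - a²)/(2bc) = 0.842736  →  A = 32.57°
cos(B) = (a² + c² - b²)/(2ac) = -0.385166  →  B = 112.7°
cos(C) = (a² + b² - c²)/(2ab) = 0.821387  →  C = 34.78°
Check: A + B + C = 180.0° ✓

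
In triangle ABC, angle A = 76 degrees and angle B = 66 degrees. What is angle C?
Sum of angles in a triangle = 180 degrees
Third angle = 180 - 76 - 66
Third angle = 38 degrees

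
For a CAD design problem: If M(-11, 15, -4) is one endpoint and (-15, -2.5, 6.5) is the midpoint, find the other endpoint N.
N = (2×(-15) - (-11), 2×(-2.5) - 15, 2×6.5 - (-4)) = (-19, -20, 17)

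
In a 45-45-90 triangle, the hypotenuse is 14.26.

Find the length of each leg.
In a 45-45-90 triangle, hypotenuse = leg·√2  →  leg = hypotenuse/√2
leg = 14.26/√2 = 10.08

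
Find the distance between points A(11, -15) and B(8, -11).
Using the distance formula: d = sqrt((x₂-x₁)² + (y₂-y₁)²)
dx = 8 - 11 = -3
dy = (-11) - (-15) = 4
d = sqrt((-3)² + 4²) = sqrt(9 + 16) = sqrt(25) = 5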